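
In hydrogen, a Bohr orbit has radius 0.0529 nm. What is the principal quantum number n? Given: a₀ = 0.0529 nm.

r_n = n²a₀/Z ⇒ n² = rZ/a₀ = 0.0529 × 1 / 0.0529 ≈ 1.00
n = 1

1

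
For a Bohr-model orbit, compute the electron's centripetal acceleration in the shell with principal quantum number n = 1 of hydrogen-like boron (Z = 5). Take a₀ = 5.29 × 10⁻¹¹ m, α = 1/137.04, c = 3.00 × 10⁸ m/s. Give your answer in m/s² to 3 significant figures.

1.13 × 10²⁵ m/s²

r = n²a₀/Z = 1.06 × 10⁻¹¹ m, v = Zαc/n = 1.09 × 10⁷ m/s
a = v²/r = (1.09 × 10⁷)² / 1.06 × 10⁻¹¹ = 1.13 × 10²⁵ m/s²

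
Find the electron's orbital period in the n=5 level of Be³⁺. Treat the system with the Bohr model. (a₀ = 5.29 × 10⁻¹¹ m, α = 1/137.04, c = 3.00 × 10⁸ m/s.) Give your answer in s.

r = n²a₀/Z = 5²·5.29 × 10⁻¹¹/4 = 3.31 × 10⁻¹⁰ m
v = Zαc/n = 4·0.00730·3.00 × 10⁸/5 = 1.75 × 10⁶ m/s
T = 2πr/v = 1.19 × 10⁻¹⁵ s

1.19 × 10⁻¹⁵ s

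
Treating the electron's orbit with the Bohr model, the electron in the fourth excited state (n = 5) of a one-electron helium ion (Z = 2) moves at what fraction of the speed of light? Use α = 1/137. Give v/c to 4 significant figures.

v_n = Zαc/n, so v/c = Zα/n = 2 × 0.007299 / 5 = 0.002920

0.002920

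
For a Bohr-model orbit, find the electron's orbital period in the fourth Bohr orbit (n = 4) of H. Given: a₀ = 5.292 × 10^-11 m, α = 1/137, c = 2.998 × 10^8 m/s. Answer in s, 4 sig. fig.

r = n²a₀/Z = 4²·5.292 × 10^-11/1 = 8.467 × 10^-10 m
v = Zαc/n = 1·0.007299·2.998 × 10^8/4 = 5.471 × 10^5 m/s
T = 2πr/v = 9.725 × 10^-15 s

9.725 × 10^-15 s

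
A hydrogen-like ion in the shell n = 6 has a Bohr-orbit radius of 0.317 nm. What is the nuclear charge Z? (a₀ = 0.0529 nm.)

6

r_n = n²a₀/Z ⇒ Z = n²a₀/r = 6² × 0.0529 / 0.317 ≈ 6.01
Z = 6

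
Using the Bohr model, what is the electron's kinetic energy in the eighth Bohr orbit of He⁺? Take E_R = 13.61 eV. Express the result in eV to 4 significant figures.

For a Coulomb orbit the virial theorem gives K = −E_n.
E_n = −E_R·Z²/n², so K = E_R·Z²/n² = 13.61 × 2²/8² = 0.8506 eV

0.8506 eV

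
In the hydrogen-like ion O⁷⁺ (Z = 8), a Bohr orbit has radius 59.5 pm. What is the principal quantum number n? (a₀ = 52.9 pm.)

r_n = n²a₀/Z ⇒ n² = rZ/a₀ = 59.5 × 8 / 52.9 ≈ 9.00
n = 3

3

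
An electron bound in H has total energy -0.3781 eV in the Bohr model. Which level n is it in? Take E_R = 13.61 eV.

6

E_n = −E_R Z²/n² ⇒ n² = E_R Z²/(−E_n) = 13.61 × 1² / 0.3781 ≈ 36.00
n = 6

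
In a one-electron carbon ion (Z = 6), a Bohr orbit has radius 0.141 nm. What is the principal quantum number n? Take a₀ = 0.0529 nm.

r_n = n²a₀/Z ⇒ n² = rZ/a₀ = 0.141 × 6 / 0.0529 ≈ 15.99
n = 4

4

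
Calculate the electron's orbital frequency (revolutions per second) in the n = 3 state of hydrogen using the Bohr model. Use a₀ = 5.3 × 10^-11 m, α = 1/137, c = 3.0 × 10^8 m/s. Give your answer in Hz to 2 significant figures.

2.4 × 10^14 Hz

r = n²a₀/Z = 4.8 × 10^-10 m, v = Zαc/n = 7.3 × 10^5 m/s
f = v/(2πr) = 2.4 × 10^14 Hz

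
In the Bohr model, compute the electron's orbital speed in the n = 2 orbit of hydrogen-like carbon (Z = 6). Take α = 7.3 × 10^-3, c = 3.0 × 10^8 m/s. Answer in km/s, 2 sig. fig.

v_n = Zαc/n = 6 × 0.0073 × 3.0 × 10^8 / 2
    = 6600 km/s

6600 km/s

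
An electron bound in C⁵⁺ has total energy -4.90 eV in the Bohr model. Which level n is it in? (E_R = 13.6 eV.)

10

E_n = −E_R Z²/n² ⇒ n² = E_R Z²/(−E_n) = 13.6 × 6² / 4.90 ≈ 99.92
n = 10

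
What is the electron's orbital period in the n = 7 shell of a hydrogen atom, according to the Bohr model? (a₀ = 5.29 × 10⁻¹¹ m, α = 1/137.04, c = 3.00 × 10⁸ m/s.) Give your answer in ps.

r = n²a₀/Z = 7²·5.29 × 10⁻¹¹/1 = 2.59 × 10⁻⁹ m
v = Zαc/n = 1·0.00730·3.00 × 10⁸/7 = 3.13 × 10⁵ m/s
T = 2πr/v = 5.21 × 10⁻¹⁴ s = 0.0521 ps

0.0521 ps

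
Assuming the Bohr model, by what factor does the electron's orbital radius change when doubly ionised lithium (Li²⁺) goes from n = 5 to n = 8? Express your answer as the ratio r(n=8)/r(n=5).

64/25

r ∝ Z^-1 · n^2; with Z fixed, r ∝ n^2.
r(n=8)/r(n=5) = (8/5)^2 = 64/25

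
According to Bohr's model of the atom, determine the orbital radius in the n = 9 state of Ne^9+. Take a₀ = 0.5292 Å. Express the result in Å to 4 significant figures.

r_n = n²a₀/Z = 9² × 0.5292 / 10
    = 81 × 0.5292 / 10 = 4.287 Å

4.287 Å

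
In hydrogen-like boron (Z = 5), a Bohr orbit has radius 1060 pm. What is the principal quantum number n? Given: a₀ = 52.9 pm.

r_n = n²a₀/Z ⇒ n² = rZ/a₀ = 1060 × 5 / 52.9 ≈ 100.19
n = 10

10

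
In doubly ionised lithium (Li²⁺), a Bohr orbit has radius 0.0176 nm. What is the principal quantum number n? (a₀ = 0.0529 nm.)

1

r_n = n²a₀/Z ⇒ n² = rZ/a₀ = 0.0176 × 3 / 0.0529 ≈ 1.00
n = 1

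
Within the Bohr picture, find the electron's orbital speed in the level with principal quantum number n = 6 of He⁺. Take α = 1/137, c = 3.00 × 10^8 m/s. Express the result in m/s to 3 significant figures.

7.30 × 10^5 m/s

v_n = Zαc/n = 2 × 0.00730 × 3.00 × 10^8 / 6
    = 7.30 × 10^5 m/s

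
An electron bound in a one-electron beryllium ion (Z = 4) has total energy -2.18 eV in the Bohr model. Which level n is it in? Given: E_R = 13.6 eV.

E_n = −E_R Z²/n² ⇒ n² = E_R Z²/(−E_n) = 13.6 × 4² / 2.18 ≈ 99.82
n = 10

10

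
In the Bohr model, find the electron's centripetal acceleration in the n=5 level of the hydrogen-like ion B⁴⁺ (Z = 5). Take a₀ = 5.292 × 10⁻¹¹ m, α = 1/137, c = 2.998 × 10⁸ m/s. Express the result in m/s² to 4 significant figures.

r = n²a₀/Z = 2.646 × 10⁻¹⁰ m, v = Zαc/n = 2.188 × 10⁶ m/s
a = v²/r = (2.188 × 10⁶)² / 2.646 × 10⁻¹⁰ = 1.810 × 10²² m/s²

1.810 × 10²² m/s²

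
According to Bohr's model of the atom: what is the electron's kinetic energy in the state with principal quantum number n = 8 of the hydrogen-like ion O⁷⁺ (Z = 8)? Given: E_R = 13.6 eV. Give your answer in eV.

13.6 eV

For a Coulomb orbit the virial theorem gives K = −E_n.
E_n = −E_R·Z²/n², so K = E_R·Z²/n² = 13.6 × 8²/8² = 13.6 eV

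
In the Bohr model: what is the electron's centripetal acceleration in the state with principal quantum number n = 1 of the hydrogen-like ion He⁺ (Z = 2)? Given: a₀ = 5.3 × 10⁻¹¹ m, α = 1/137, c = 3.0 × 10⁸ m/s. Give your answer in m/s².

7.2 × 10²³ m/s²

r = n²a₀/Z = 2.6 × 10⁻¹¹ m, v = Zαc/n = 4.4 × 10⁶ m/s
a = v²/r = (4.4 × 10⁶)² / 2.6 × 10⁻¹¹ = 7.2 × 10²³ m/s²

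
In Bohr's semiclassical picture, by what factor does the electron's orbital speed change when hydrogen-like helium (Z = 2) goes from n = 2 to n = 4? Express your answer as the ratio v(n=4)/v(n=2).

1/2

v ∝ Z^1 · n^-1; with Z fixed, v ∝ n^-1.
v(n=4)/v(n=2) = (4/2)^-1 = 1/2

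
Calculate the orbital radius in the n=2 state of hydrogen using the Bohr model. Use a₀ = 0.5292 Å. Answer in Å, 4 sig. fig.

2.117 Å

r_n = n²a₀/Z = 2² × 0.5292 / 1
    = 4 × 0.5292 / 1 = 2.117 Å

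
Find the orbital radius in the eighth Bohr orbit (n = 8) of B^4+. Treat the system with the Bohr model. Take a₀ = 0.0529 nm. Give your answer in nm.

r_n = n²a₀/Z = 8² × 0.0529 / 5
    = 64 × 0.0529 / 5 = 0.677 nm

0.677 nm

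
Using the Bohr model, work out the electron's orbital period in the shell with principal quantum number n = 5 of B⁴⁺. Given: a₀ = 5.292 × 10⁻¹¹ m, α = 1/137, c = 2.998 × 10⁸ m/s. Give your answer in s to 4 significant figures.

7.597 × 10⁻¹⁶ s

r = n²a₀/Z = 5²·5.292 × 10⁻¹¹/5 = 2.646 × 10⁻¹⁰ m
v = Zαc/n = 5·0.007299·2.998 × 10⁸/5 = 2.188 × 10⁶ m/s
T = 2πr/v = 7.597 × 10⁻¹⁶ s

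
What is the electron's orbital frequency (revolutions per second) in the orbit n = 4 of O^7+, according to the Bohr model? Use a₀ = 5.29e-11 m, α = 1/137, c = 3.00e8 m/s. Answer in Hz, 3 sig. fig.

6.59e15 Hz

r = n²a₀/Z = 1.06e-10 m, v = Zαc/n = 4.38e6 m/s
f = v/(2πr) = 6.59e15 Hz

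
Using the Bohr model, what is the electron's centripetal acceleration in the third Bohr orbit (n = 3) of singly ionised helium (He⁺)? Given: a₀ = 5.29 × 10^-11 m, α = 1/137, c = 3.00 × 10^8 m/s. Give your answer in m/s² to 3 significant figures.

8.95 × 10^21 m/s²

r = n²a₀/Z = 2.38 × 10^-10 m, v = Zαc/n = 1.46 × 10^6 m/s
a = v²/r = (1.46 × 10^6)² / 2.38 × 10^-10 = 8.95 × 10^21 m/s²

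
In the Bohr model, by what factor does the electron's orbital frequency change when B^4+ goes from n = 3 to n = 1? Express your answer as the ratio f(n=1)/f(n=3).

f ∝ Z^2 · n^-3; with Z fixed, f ∝ n^-3.
f(n=1)/f(n=3) = (1/3)^-3 = 27

27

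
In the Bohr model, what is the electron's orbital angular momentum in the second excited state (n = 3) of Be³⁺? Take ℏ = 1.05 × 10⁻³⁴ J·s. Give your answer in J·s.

3.15 × 10⁻³⁴ J·s

L_n = nℏ = 3 × 1.05 × 10⁻³⁴ = 3.15 × 10⁻³⁴ J·s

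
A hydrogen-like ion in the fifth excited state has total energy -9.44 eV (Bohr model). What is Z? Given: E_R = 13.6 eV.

5

E_n = −E_R Z²/n² ⇒ Z² = −E_n n²/E_R = 9.44 × 6² / 13.6 ≈ 24.99
Z = 5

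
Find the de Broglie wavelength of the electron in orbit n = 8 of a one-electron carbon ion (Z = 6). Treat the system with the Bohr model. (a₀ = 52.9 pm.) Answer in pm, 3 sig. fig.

443 pm

The Bohr quantisation condition is nλ = 2πr_n.
r_n = n²a₀/Z = 564 pm
λ = 2πr_n/n = 2π·564/8 = 443 pm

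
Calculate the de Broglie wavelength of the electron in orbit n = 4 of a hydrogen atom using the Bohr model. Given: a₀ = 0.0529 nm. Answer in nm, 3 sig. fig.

1.33 nm

The Bohr quantisation condition is nλ = 2πr_n.
r_n = n²a₀/Z = 0.846 nm
λ = 2πr_n/n = 2π·0.846/4 = 1.33 nm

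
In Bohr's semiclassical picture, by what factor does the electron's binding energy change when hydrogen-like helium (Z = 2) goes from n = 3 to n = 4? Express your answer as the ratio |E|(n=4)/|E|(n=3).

|E| ∝ Z^2 · n^-2; with Z fixed, |E| ∝ n^-2.
|E|(n=4)/|E|(n=3) = (4/3)^-2 = 9/16

9/16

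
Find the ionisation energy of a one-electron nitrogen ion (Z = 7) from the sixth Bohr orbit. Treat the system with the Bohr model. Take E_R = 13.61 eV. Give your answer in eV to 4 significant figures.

E_n = −E_R·Z²/n² = −13.61 × 7²/6² eV = -18.52 eV
Ionisation energy = −E_n = 18.52 eV

18.52 eV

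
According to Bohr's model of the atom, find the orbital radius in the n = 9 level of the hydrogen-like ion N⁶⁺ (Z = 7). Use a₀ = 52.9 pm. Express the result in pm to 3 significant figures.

612 pm

r_n = n²a₀/Z = 9² × 52.9 / 7
    = 81 × 52.9 / 7 = 612 pm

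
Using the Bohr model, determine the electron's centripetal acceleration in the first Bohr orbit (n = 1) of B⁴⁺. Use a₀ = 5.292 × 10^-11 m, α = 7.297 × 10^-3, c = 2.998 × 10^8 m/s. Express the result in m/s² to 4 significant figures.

r = n²a₀/Z = 1.058 × 10^-11 m, v = Zαc/n = 1.094 × 10^7 m/s
a = v²/r = (1.094 × 10^7)² / 1.058 × 10^-11 = 1.130 × 10^25 m/s²

1.130 × 10^25 m/s²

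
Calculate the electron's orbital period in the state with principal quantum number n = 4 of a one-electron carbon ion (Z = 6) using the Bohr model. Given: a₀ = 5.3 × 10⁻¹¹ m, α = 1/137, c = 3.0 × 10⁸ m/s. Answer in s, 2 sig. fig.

2.7 × 10⁻¹⁶ s

r = n²a₀/Z = 4²·5.3 × 10⁻¹¹/6 = 1.4 × 10⁻¹⁰ m
v = Zαc/n = 6·0.0073·3.0 × 10⁸/4 = 3.3 × 10⁶ m/s
T = 2πr/v = 2.7 × 10⁻¹⁶ s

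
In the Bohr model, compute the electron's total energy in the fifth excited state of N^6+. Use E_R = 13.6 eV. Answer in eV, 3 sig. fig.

-18.5 eV

E_n = −E_R·Z²/n² = −13.6 × 7²/6² = -18.5 eV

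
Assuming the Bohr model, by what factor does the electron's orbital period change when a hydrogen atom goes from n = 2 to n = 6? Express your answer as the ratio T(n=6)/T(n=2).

T ∝ Z^-2 · n^3; with Z fixed, T ∝ n^3.
T(n=6)/T(n=2) = (6/2)^3 = 27

27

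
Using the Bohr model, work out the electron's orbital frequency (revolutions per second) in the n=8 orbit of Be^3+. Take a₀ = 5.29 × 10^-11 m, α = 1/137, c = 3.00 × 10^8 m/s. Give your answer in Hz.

2.06 × 10^14 Hz

r = n²a₀/Z = 8.46 × 10^-10 m, v = Zαc/n = 1.09 × 10^6 m/s
f = v/(2πr) = 2.06 × 10^14 Hz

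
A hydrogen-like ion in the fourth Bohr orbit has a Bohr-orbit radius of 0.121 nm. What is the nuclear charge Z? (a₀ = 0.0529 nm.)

r_n = n²a₀/Z ⇒ Z = n²a₀/r = 4² × 0.0529 / 0.121 ≈ 7.00
Z = 7

7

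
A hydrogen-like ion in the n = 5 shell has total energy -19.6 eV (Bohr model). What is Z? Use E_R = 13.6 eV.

E_n = −E_R Z²/n² ⇒ Z² = −E_n n²/E_R = 19.6 × 5² / 13.6 ≈ 36.03
Z = 6

6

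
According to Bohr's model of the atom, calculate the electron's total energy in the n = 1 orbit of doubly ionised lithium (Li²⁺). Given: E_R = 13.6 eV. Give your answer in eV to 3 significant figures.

E_n = −E_R·Z²/n² = −13.6 × 3²/1² = -122 eV

-122 eV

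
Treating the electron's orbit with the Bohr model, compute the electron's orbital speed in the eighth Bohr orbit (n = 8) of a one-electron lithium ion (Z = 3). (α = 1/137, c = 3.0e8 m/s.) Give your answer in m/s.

8.2e5 m/s

v_n = Zαc/n = 3 × 0.0073 × 3.0e8 / 8
    = 8.2e5 m/s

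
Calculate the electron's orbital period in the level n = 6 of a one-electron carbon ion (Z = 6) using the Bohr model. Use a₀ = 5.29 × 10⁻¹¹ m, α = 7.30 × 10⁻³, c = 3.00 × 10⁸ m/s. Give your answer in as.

r = n²a₀/Z = 6²·5.29 × 10⁻¹¹/6 = 3.17 × 10⁻¹⁰ m
v = Zαc/n = 6·0.00730·3.00 × 10⁸/6 = 2.19 × 10⁶ m/s
T = 2πr/v = 9.11 × 10⁻¹⁶ s = 911 as

911 as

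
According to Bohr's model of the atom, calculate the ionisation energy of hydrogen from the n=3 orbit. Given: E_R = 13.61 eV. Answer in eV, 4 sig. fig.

E_n = −E_R·Z²/n² = −13.61 × 1²/3² eV = -1.512 eV
Ionisation energy = −E_n = 1.512 eV

1.512 eV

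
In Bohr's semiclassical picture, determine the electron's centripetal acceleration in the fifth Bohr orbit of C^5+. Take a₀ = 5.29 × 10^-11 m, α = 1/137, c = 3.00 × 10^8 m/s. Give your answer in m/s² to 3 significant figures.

r = n²a₀/Z = 2.20 × 10^-10 m, v = Zαc/n = 2.63 × 10^6 m/s
a = v²/r = (2.63 × 10^6)² / 2.20 × 10^-10 = 3.13 × 10^22 m/s²

3.13 × 10^22 m/s²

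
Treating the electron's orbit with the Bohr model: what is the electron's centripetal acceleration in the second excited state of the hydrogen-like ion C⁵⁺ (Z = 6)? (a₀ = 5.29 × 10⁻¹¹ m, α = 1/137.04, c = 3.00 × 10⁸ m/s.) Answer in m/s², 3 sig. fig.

r = n²a₀/Z = 7.94 × 10⁻¹¹ m, v = Zαc/n = 4.38 × 10⁶ m/s
a = v²/r = (4.38 × 10⁶)² / 7.94 × 10⁻¹¹ = 2.42 × 10²³ m/s²

2.42 × 10²³ m/s²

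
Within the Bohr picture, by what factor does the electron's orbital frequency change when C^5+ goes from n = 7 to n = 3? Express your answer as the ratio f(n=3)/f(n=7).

f ∝ Z^2 · n^-3; with Z fixed, f ∝ n^-3.
f(n=3)/f(n=7) = (3/7)^-3 = 343/27

343/27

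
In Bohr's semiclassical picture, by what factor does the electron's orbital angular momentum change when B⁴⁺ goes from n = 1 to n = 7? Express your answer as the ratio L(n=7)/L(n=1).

7

L = nℏ depends only on n, so L ∝ n.
L(n=7)/L(n=1) = (7/1)^1 = 7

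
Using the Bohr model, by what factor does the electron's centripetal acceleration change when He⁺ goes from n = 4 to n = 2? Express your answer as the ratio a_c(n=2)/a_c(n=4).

a_c ∝ Z^3 · n^-4; with Z fixed, a_c ∝ n^-4.
a_c(n=2)/a_c(n=4) = (2/4)^-4 = 16

16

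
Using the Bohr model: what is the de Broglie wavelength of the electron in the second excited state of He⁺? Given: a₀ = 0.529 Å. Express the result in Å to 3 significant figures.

4.99 Å

The Bohr quantisation condition is nλ = 2πr_n.
r_n = n²a₀/Z = 2.38 Å
λ = 2πr_n/n = 2π·2.38/3 = 4.99 Å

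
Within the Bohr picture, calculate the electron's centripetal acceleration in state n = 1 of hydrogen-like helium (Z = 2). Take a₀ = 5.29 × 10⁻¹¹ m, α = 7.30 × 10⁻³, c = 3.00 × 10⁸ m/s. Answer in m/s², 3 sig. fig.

7.25 × 10²³ m/s²

r = n²a₀/Z = 2.65 × 10⁻¹¹ m, v = Zαc/n = 4.38 × 10⁶ m/s
a = v²/r = (4.38 × 10⁶)² / 2.65 × 10⁻¹¹ = 7.25 × 10²³ m/s²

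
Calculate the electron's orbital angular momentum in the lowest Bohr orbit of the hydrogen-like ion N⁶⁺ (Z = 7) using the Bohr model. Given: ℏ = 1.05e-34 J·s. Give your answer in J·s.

L_n = nℏ = 1 × 1.05e-34 = 1.05e-34 J·s

1.05e-34 J·s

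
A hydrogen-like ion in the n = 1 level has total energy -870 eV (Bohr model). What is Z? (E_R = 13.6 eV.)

E_n = −E_R Z²/n² ⇒ Z² = −E_n n²/E_R = 870 × 1² / 13.6 ≈ 63.97
Z = 8

8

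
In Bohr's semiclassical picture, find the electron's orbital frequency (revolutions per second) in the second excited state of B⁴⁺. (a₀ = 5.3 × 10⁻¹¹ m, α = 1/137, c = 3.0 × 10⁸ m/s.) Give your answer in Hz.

6.1 × 10¹⁵ Hz

r = n²a₀/Z = 9.5 × 10⁻¹¹ m, v = Zαc/n = 3.6 × 10⁶ m/s
f = v/(2πr) = 6.1 × 10¹⁵ Hz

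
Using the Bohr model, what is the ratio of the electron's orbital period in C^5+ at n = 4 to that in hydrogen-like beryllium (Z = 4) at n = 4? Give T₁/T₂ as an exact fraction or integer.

T ∝ Z^-2 · n^3
T₁/T₂ = (6/4)^-2 · (4/4)^3 = 4/9

4/9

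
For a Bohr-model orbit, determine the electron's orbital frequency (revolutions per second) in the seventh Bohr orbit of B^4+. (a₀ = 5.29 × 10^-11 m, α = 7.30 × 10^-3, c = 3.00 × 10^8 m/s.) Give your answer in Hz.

4.80 × 10^14 Hz

r = n²a₀/Z = 5.18 × 10^-10 m, v = Zαc/n = 1.56 × 10^6 m/s
f = v/(2πr) = 4.80 × 10^14 Hz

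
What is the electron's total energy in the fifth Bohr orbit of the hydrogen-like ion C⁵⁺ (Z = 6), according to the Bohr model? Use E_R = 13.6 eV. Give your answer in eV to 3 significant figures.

E_n = −E_R·Z²/n² = −13.6 × 6²/5² = -19.6 eV

-19.6 eV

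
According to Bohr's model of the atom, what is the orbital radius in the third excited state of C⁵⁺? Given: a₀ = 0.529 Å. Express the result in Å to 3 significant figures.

r_n = n²a₀/Z = 4² × 0.529 / 6
    = 16 × 0.529 / 6 = 1.41 Å

1.41 Å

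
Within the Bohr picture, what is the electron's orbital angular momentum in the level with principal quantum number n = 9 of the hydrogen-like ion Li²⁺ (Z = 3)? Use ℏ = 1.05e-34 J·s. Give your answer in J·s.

9.45e-34 J·s

L_n = nℏ = 9 × 1.05e-34 = 9.45e-34 J·s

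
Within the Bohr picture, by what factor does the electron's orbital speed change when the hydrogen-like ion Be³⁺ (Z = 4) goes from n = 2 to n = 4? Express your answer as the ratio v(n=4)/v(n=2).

1/2

v ∝ Z^1 · n^-1; with Z fixed, v ∝ n^-1.
v(n=4)/v(n=2) = (4/2)^-1 = 1/2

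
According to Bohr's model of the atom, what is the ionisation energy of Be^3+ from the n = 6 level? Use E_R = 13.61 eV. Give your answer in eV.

6.049 eV

E_n = −E_R·Z²/n² = −13.61 × 4²/6² eV = -6.049 eV
Ionisation energy = −E_n = 6.049 eV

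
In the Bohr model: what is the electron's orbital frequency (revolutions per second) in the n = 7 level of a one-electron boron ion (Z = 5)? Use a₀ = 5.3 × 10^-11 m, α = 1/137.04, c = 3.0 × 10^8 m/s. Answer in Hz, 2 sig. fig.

r = n²a₀/Z = 5.2 × 10^-10 m, v = Zαc/n = 1.6 × 10^6 m/s
f = v/(2πr) = 4.8 × 10^14 Hz

4.8 × 10^14 Hz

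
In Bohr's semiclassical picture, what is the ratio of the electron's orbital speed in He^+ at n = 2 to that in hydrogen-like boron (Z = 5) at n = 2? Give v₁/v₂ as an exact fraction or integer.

v ∝ Z^1 · n^-1
v₁/v₂ = (2/5)^1 · (2/2)^-1 = 2/5

2/5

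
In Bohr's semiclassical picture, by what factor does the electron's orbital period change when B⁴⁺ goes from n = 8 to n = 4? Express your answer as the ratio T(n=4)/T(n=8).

1/8

T ∝ Z^-2 · n^3; with Z fixed, T ∝ n^3.
T(n=4)/T(n=8) = (4/8)^3 = 1/8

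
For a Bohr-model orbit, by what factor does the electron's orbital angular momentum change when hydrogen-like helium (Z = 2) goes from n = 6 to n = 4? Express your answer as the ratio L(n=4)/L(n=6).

2/3

L = nℏ depends only on n, so L ∝ n.
L(n=4)/L(n=6) = (4/6)^1 = 2/3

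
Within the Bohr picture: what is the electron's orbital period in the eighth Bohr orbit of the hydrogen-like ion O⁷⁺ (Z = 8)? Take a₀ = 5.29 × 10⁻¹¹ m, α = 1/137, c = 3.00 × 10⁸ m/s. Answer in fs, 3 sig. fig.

r = n²a₀/Z = 8²·5.29 × 10⁻¹¹/8 = 4.23 × 10⁻¹⁰ m
v = Zαc/n = 8·0.00730·3.00 × 10⁸/8 = 2.19 × 10⁶ m/s
T = 2πr/v = 1.21 × 10⁻¹⁵ s = 1.21 fs

1.21 fs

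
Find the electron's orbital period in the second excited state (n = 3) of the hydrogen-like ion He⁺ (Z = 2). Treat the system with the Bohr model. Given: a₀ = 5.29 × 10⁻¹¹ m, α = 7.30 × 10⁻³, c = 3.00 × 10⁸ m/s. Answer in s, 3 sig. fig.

1.02 × 10⁻¹⁵ s

r = n²a₀/Z = 3²·5.29 × 10⁻¹¹/2 = 2.38 × 10⁻¹⁰ m
v = Zαc/n = 2·0.00730·3.00 × 10⁸/3 = 1.46 × 10⁶ m/s
T = 2πr/v = 1.02 × 10⁻¹⁵ s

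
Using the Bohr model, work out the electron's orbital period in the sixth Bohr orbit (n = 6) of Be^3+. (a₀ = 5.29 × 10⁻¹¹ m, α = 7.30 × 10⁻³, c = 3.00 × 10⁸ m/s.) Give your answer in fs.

r = n²a₀/Z = 6²·5.29 × 10⁻¹¹/4 = 4.76 × 10⁻¹⁰ m
v = Zαc/n = 4·0.00730·3.00 × 10⁸/6 = 1.46 × 10⁶ m/s
T = 2πr/v = 2.05 × 10⁻¹⁵ s = 2.05 fs

2.05 fs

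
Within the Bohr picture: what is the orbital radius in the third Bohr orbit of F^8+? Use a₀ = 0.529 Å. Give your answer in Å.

0.529 Å

r_n = n²a₀/Z = 3² × 0.529 / 9
    = 9 × 0.529 / 9 = 0.529 Å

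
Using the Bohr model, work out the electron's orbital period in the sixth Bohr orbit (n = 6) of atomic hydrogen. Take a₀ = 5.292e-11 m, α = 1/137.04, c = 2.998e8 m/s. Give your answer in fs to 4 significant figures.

r = n²a₀/Z = 6²·5.292e-11/1 = 1.905e-9 m
v = Zαc/n = 1·0.007297·2.998e8/6 = 3.646e5 m/s
T = 2πr/v = 3.283e-14 s = 32.83 fs

32.83 fs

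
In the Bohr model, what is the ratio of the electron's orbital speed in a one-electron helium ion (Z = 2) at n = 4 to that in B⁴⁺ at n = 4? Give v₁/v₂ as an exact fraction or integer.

2/5

v ∝ Z^1 · n^-1
v₁/v₂ = (2/5)^1 · (4/4)^-1 = 2/5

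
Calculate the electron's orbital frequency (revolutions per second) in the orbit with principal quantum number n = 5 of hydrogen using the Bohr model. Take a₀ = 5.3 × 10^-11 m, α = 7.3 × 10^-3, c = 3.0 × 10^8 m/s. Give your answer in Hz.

5.3 × 10^13 Hz

r = n²a₀/Z = 1.3 × 10^-9 m, v = Zαc/n = 4.4 × 10^5 m/s
f = v/(2πr) = 5.3 × 10^13 Hz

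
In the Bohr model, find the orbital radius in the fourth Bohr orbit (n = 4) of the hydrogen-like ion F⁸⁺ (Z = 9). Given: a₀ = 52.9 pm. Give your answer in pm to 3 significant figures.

94.0 pm

r_n = n²a₀/Z = 4² × 52.9 / 9
    = 16 × 52.9 / 9 = 94.0 pm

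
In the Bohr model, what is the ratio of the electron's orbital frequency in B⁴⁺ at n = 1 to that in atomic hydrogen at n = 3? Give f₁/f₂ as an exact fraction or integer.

675

f ∝ Z^2 · n^-3
f₁/f₂ = (5/1)^2 · (1/3)^-3 = 675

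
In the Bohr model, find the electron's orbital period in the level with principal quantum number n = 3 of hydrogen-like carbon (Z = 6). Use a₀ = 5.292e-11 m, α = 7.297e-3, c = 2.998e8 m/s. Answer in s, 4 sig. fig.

1.140e-16 s

r = n²a₀/Z = 3²·5.292e-11/6 = 7.938e-11 m
v = Zαc/n = 6·0.007297·2.998e8/3 = 4.375e6 m/s
T = 2πr/v = 1.140e-16 s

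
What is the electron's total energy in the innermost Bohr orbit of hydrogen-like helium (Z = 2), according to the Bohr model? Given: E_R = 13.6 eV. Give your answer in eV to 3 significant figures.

-54.4 eV

E_n = −E_R·Z²/n² = −13.6 × 2²/1² = -54.4 eV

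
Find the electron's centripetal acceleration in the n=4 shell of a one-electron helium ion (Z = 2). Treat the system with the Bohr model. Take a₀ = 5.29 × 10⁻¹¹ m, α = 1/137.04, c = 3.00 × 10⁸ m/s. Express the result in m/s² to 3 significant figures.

r = n²a₀/Z = 4.23 × 10⁻¹⁰ m, v = Zαc/n = 1.09 × 10⁶ m/s
a = v²/r = (1.09 × 10⁶)² / 4.23 × 10⁻¹⁰ = 2.83 × 10²¹ m/s²

2.83 × 10²¹ m/s²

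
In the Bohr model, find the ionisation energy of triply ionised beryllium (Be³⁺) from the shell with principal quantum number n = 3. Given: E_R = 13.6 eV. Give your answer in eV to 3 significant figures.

24.2 eV

E_n = −E_R·Z²/n² = −13.6 × 4²/3² eV = -24.2 eV
Ionisation energy = −E_n = 24.2 eV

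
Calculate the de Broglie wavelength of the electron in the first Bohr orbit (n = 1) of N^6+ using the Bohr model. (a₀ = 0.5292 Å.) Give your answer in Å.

0.4750 Å

The Bohr quantisation condition is nλ = 2πr_n.
r_n = n²a₀/Z = 0.07560 Å
λ = 2πr_n/n = 2π·0.07560/1 = 0.4750 Å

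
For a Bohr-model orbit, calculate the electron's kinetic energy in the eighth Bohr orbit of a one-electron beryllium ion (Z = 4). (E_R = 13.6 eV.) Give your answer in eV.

For a Coulomb orbit the virial theorem gives K = −E_n.
E_n = −E_R·Z²/n², so K = E_R·Z²/n² = 13.6 × 4²/8² = 3.40 eV

3.40 eV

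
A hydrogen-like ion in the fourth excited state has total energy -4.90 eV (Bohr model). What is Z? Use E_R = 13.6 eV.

E_n = −E_R Z²/n² ⇒ Z² = −E_n n²/E_R = 4.90 × 5² / 13.6 ≈ 9.01
Z = 3

3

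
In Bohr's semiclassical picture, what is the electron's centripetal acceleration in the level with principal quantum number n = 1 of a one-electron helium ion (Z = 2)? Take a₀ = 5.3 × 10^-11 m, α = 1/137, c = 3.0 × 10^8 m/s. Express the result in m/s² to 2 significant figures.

r = n²a₀/Z = 2.6 × 10^-11 m, v = Zαc/n = 4.4 × 10^6 m/s
a = v²/r = (4.4 × 10^6)² / 2.6 × 10^-11 = 7.2 × 10^23 m/s²

7.2 × 10^23 m/s²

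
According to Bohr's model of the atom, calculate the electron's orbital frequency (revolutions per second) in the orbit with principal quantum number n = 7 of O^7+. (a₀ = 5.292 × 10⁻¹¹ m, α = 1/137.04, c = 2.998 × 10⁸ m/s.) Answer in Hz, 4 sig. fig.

1.228 × 10¹⁵ Hz

r = n²a₀/Z = 3.241 × 10⁻¹⁰ m, v = Zαc/n = 2.500 × 10⁶ m/s
f = v/(2πr) = 1.228 × 10¹⁵ Hz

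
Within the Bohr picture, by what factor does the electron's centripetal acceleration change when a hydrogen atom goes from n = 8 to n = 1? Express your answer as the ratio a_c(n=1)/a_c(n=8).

4096

a_c ∝ Z^3 · n^-4; with Z fixed, a_c ∝ n^-4.
a_c(n=1)/a_c(n=8) = (1/8)^-4 = 4096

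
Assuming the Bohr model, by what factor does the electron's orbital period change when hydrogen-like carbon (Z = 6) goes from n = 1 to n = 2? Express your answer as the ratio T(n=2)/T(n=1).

8

T ∝ Z^-2 · n^3; with Z fixed, T ∝ n^3.
T(n=2)/T(n=1) = (2/1)^3 = 8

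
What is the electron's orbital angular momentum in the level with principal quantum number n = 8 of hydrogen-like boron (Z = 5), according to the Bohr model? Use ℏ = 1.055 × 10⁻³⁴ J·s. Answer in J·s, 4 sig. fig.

L_n = nℏ = 8 × 1.055 × 10⁻³⁴ = 8.440 × 10⁻³⁴ J·s

8.440 × 10⁻³⁴ J·s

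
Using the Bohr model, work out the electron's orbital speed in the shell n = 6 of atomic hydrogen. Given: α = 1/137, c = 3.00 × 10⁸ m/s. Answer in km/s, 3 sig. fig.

365 km/s

v_n = Zαc/n = 1 × 0.00730 × 3.00 × 10⁸ / 6
    = 365 km/s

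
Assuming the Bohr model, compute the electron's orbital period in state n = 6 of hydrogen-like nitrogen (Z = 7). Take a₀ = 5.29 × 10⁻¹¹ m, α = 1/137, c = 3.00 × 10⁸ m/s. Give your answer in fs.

r = n²a₀/Z = 6²·5.29 × 10⁻¹¹/7 = 2.72 × 10⁻¹⁰ m
v = Zαc/n = 7·0.00730·3.00 × 10⁸/6 = 2.55 × 10⁶ m/s
T = 2πr/v = 6.69 × 10⁻¹⁶ s = 0.669 fs

0.669 fs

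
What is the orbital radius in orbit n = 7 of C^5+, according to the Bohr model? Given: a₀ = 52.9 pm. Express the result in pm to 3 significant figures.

r_n = n²a₀/Z = 7² × 52.9 / 6
    = 49 × 52.9 / 6 = 432 pm

432 pm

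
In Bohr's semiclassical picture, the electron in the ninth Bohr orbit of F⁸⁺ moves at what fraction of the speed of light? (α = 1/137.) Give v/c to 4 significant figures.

0.007299

v_n = Zαc/n, so v/c = Zα/n = 9 × 0.007299 / 9 = 0.007299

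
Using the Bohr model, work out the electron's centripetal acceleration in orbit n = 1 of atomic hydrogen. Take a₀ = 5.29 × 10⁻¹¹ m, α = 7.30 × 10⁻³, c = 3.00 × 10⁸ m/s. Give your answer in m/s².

r = n²a₀/Z = 5.29 × 10⁻¹¹ m, v = Zαc/n = 2.19 × 10⁶ m/s
a = v²/r = (2.19 × 10⁶)² / 5.29 × 10⁻¹¹ = 9.07 × 10²² m/s²

9.07 × 10²² m/s²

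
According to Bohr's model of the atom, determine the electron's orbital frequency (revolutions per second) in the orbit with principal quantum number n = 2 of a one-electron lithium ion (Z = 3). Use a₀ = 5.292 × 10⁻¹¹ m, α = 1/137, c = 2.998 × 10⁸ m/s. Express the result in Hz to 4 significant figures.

r = n²a₀/Z = 7.056 × 10⁻¹¹ m, v = Zαc/n = 3.282 × 10⁶ m/s
f = v/(2πr) = 7.404 × 10¹⁵ Hz

7.404 × 10¹⁵ Hz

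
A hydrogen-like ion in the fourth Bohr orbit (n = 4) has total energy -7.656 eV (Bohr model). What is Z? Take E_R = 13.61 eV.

E_n = −E_R Z²/n² ⇒ Z² = −E_n n²/E_R = 7.656 × 4² / 13.61 ≈ 9.00
Z = 3

3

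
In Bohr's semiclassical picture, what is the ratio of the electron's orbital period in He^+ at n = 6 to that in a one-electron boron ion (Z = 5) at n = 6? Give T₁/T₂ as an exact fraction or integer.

T ∝ Z^-2 · n^3
T₁/T₂ = (2/5)^-2 · (6/6)^3 = 25/4

25/4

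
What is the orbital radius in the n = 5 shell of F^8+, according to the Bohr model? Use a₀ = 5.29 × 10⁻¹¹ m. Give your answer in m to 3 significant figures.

r_n = n²a₀/Z = 5² × 5.29 × 10⁻¹¹ / 9
    = 25 × 5.29 × 10⁻¹¹ / 9 = 1.47 × 10⁻¹⁰ m

1.47 × 10⁻¹⁰ m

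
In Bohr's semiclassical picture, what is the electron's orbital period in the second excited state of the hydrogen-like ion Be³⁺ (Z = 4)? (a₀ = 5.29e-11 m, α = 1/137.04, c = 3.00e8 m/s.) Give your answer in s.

r = n²a₀/Z = 3²·5.29e-11/4 = 1.19e-10 m
v = Zαc/n = 4·0.00730·3.00e8/3 = 2.92e6 m/s
T = 2πr/v = 2.56e-16 s

2.56e-16 s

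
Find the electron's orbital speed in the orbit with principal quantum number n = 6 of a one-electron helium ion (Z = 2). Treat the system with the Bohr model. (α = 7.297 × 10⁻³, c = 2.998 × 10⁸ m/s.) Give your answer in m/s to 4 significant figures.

v_n = Zαc/n = 2 × 0.007297 × 2.998 × 10⁸ / 6
    = 7.292 × 10⁵ m/s

7.292 × 10⁵ m/s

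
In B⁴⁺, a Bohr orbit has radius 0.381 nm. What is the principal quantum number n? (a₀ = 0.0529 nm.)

6

r_n = n²a₀/Z ⇒ n² = rZ/a₀ = 0.381 × 5 / 0.0529 ≈ 36.01
n = 6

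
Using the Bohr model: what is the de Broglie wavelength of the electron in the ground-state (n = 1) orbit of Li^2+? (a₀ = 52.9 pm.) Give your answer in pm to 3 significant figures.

The Bohr quantisation condition is nλ = 2πr_n.
r_n = n²a₀/Z = 17.6 pm
λ = 2πr_n/n = 2π·17.6/1 = 111 pm

111 pm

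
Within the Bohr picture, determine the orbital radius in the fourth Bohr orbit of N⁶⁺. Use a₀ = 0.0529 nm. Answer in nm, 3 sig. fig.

r_n = n²a₀/Z = 4² × 0.0529 / 7
    = 16 × 0.0529 / 7 = 0.121 nm

0.121 nm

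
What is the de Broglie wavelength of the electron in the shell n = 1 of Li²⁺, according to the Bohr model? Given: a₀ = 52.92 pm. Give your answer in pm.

110.8 pm

The Bohr quantisation condition is nλ = 2πr_n.
r_n = n²a₀/Z = 17.64 pm
λ = 2πr_n/n = 2π·17.64/1 = 110.8 pm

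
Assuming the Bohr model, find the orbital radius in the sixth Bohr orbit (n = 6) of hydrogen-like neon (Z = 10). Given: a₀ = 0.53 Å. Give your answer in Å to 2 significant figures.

1.9 Å

r_n = n²a₀/Z = 6² × 0.53 / 10
    = 36 × 0.53 / 10 = 1.9 Å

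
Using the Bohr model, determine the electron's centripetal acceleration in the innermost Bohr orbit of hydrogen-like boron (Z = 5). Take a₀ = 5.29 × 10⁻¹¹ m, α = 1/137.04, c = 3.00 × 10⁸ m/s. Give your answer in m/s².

1.13 × 10²⁵ m/s²

r = n²a₀/Z = 1.06 × 10⁻¹¹ m, v = Zαc/n = 1.09 × 10⁷ m/s
a = v²/r = (1.09 × 10⁷)² / 1.06 × 10⁻¹¹ = 1.13 × 10²⁵ m/s²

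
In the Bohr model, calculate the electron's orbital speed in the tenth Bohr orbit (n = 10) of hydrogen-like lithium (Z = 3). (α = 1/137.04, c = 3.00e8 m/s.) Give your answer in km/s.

657 km/s

v_n = Zαc/n = 3 × 0.00730 × 3.00e8 / 10
    = 657 km/s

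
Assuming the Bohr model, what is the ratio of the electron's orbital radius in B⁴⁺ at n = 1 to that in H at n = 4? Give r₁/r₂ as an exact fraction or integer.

1/80

r ∝ Z^-1 · n^2
r₁/r₂ = (5/1)^-1 · (1/4)^2 = 1/80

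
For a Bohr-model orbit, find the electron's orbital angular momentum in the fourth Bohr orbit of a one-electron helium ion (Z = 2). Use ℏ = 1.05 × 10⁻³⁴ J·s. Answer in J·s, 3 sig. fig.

L_n = nℏ = 4 × 1.05 × 10⁻³⁴ = 4.20 × 10⁻³⁴ J·s

4.20 × 10⁻³⁴ J·s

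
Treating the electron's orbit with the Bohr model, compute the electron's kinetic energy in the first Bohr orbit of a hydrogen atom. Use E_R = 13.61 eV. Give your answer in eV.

For a Coulomb orbit the virial theorem gives K = −E_n.
E_n = −E_R·Z²/n², so K = E_R·Z²/n² = 13.61 × 1²/1² = 13.61 eV

13.61 eV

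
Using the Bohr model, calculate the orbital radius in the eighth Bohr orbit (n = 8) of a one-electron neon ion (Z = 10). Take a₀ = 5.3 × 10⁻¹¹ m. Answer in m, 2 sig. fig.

3.4 × 10⁻¹⁰ m

r_n = n²a₀/Z = 8² × 5.3 × 10⁻¹¹ / 10
    = 64 × 5.3 × 10⁻¹¹ / 10 = 3.4 × 10⁻¹⁰ m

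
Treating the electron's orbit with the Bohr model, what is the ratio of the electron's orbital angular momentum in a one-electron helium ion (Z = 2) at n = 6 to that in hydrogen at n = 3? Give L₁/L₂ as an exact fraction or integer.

2

L = nℏ is independent of Z.
L₁/L₂ = n₁/n₂ = 6/3 = 2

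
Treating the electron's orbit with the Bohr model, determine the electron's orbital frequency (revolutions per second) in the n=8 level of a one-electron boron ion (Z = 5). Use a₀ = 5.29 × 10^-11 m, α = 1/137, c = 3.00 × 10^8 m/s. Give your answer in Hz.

3.22 × 10^14 Hz

r = n²a₀/Z = 6.77 × 10^-10 m, v = Zαc/n = 1.37 × 10^6 m/s
f = v/(2πr) = 3.22 × 10^14 Hz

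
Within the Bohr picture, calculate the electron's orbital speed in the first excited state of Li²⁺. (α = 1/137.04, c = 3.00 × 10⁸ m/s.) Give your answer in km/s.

v_n = Zαc/n = 3 × 0.00730 × 3.00 × 10⁸ / 2
    = 3280 km/s

3280 km/s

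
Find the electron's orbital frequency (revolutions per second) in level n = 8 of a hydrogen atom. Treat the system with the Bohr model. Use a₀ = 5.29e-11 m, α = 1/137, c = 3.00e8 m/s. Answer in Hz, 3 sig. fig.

r = n²a₀/Z = 3.39e-9 m, v = Zαc/n = 2.74e5 m/s
f = v/(2πr) = 1.29e13 Hz

1.29e13 Hz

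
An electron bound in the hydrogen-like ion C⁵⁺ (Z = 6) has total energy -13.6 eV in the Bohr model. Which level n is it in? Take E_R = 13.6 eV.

6

E_n = −E_R Z²/n² ⇒ n² = E_R Z²/(−E_n) = 13.6 × 6² / 13.6 ≈ 36.00
n = 6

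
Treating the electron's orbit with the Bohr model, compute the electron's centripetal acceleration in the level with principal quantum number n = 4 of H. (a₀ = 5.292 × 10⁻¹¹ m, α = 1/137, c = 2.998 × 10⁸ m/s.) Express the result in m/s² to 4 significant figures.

r = n²a₀/Z = 8.467 × 10⁻¹⁰ m, v = Zαc/n = 5.471 × 10⁵ m/s
a = v²/r = (5.471 × 10⁵)² / 8.467 × 10⁻¹⁰ = 3.535 × 10²⁰ m/s²

3.535 × 10²⁰ m/s²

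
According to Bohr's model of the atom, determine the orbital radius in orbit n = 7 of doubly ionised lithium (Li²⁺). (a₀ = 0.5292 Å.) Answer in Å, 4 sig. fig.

r_n = n²a₀/Z = 7² × 0.5292 / 3
    = 49 × 0.5292 / 3 = 8.644 Å

8.644 Å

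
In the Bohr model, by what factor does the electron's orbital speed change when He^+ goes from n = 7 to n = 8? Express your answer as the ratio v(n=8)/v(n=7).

v ∝ Z^1 · n^-1; with Z fixed, v ∝ n^-1.
v(n=8)/v(n=7) = (8/7)^-1 = 7/8

7/8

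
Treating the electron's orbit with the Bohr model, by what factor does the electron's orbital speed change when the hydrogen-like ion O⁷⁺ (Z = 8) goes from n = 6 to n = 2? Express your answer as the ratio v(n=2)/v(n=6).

v ∝ Z^1 · n^-1; with Z fixed, v ∝ n^-1.
v(n=2)/v(n=6) = (2/6)^-1 = 3

3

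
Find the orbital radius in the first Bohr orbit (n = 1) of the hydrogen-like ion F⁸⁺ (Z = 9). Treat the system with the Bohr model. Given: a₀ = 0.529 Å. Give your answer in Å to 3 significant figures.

0.0588 Å

r_n = n²a₀/Z = 1² × 0.529 / 9
    = 1 × 0.529 / 9 = 0.0588 Å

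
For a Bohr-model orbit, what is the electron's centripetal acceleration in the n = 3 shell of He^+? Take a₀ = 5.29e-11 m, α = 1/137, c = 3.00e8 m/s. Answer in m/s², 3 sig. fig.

r = n²a₀/Z = 2.38e-10 m, v = Zαc/n = 1.46e6 m/s
a = v²/r = (1.46e6)² / 2.38e-10 = 8.95e21 m/s²

8.95e21 m/s²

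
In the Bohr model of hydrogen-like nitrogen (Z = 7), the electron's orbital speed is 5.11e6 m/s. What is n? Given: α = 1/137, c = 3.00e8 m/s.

v_n = Zαc/n ⇒ n = Zαc/v = 7 × 0.00730 × 3.00e8 / 5.11e6 ≈ 3.00
n = 3

3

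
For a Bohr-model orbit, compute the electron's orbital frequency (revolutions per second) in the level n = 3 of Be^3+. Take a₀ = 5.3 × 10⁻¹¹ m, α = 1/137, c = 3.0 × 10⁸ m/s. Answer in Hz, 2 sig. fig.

r = n²a₀/Z = 1.2 × 10⁻¹⁰ m, v = Zαc/n = 2.9 × 10⁶ m/s
f = v/(2πr) = 3.9 × 10¹⁵ Hz

3.9 × 10¹⁵ Hz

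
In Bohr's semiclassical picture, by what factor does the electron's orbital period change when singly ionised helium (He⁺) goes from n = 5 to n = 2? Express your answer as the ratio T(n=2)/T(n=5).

8/125

T ∝ Z^-2 · n^3; with Z fixed, T ∝ n^3.
T(n=2)/T(n=5) = (2/5)^3 = 8/125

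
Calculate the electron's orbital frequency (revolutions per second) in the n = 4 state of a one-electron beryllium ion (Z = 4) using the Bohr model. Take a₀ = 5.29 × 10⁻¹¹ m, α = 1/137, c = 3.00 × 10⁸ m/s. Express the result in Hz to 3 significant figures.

1.65 × 10¹⁵ Hz

r = n²a₀/Z = 2.12 × 10⁻¹⁰ m, v = Zαc/n = 2.19 × 10⁶ m/s
f = v/(2πr) = 1.65 × 10¹⁵ Hz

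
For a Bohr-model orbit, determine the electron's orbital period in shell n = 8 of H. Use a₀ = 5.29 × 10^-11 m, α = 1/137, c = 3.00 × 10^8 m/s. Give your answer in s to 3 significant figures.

r = n²a₀/Z = 8²·5.29 × 10^-11/1 = 3.39 × 10^-9 m
v = Zαc/n = 1·0.00730·3.00 × 10^8/8 = 2.74 × 10^5 m/s
T = 2πr/v = 7.77 × 10^-14 s

7.77 × 10^-14 s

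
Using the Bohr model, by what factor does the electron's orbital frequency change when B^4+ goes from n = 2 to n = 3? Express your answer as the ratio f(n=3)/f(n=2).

8/27

f ∝ Z^2 · n^-3; with Z fixed, f ∝ n^-3.
f(n=3)/f(n=2) = (3/2)^-3 = 8/27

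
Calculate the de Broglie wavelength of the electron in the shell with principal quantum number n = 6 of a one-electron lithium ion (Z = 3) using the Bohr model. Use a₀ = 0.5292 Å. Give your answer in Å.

The Bohr quantisation condition is nλ = 2πr_n.
r_n = n²a₀/Z = 6.350 Å
λ = 2πr_n/n = 2π·6.350/6 = 6.650 Å

6.650 Å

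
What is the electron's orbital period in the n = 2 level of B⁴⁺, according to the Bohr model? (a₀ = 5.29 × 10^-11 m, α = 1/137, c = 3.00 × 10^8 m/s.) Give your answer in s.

r = n²a₀/Z = 2²·5.29 × 10^-11/5 = 4.23 × 10^-11 m
v = Zαc/n = 5·0.00730·3.00 × 10^8/2 = 5.47 × 10^6 m/s
T = 2πr/v = 4.86 × 10^-17 s

4.86 × 10^-17 s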